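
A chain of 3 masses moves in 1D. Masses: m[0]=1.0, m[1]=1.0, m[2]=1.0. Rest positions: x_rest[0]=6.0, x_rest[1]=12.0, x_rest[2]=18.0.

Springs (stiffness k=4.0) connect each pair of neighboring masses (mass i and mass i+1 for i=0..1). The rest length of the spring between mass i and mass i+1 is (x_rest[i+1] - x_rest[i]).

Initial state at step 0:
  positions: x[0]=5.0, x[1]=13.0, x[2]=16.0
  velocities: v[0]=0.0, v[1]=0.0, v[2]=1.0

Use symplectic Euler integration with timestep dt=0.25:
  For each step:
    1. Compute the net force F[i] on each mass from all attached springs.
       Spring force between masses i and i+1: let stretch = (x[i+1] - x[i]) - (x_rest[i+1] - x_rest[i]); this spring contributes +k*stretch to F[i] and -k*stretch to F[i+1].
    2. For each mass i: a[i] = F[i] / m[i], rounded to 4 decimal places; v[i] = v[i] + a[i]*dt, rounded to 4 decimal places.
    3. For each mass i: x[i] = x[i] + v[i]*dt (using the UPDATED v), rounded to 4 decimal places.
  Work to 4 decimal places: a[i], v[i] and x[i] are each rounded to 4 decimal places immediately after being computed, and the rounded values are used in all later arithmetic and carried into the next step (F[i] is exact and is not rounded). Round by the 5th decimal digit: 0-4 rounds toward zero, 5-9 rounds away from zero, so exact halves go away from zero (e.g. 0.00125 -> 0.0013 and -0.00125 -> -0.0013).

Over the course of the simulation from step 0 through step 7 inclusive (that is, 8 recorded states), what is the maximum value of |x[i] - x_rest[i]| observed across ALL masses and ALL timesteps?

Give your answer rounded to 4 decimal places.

Answer: 2.3125

Derivation:
Step 0: x=[5.0000 13.0000 16.0000] v=[0.0000 0.0000 1.0000]
Step 1: x=[5.5000 11.7500 17.0000] v=[2.0000 -5.0000 4.0000]
Step 2: x=[6.0625 10.2500 18.1875] v=[2.2500 -6.0000 4.7500]
Step 3: x=[6.1719 9.6875 18.8906] v=[0.4375 -2.2500 2.8125]
Step 4: x=[5.6602 10.5469 18.7930] v=[-2.0469 3.4375 -0.3906]
Step 5: x=[4.8702 12.2461 18.1338] v=[-3.1602 6.7969 -2.6367]
Step 6: x=[4.4241 13.5733 17.5027] v=[-1.7843 5.3087 -2.5244]
Step 7: x=[4.7653 13.5955 17.3893] v=[1.3649 0.0889 -0.4538]
Max displacement = 2.3125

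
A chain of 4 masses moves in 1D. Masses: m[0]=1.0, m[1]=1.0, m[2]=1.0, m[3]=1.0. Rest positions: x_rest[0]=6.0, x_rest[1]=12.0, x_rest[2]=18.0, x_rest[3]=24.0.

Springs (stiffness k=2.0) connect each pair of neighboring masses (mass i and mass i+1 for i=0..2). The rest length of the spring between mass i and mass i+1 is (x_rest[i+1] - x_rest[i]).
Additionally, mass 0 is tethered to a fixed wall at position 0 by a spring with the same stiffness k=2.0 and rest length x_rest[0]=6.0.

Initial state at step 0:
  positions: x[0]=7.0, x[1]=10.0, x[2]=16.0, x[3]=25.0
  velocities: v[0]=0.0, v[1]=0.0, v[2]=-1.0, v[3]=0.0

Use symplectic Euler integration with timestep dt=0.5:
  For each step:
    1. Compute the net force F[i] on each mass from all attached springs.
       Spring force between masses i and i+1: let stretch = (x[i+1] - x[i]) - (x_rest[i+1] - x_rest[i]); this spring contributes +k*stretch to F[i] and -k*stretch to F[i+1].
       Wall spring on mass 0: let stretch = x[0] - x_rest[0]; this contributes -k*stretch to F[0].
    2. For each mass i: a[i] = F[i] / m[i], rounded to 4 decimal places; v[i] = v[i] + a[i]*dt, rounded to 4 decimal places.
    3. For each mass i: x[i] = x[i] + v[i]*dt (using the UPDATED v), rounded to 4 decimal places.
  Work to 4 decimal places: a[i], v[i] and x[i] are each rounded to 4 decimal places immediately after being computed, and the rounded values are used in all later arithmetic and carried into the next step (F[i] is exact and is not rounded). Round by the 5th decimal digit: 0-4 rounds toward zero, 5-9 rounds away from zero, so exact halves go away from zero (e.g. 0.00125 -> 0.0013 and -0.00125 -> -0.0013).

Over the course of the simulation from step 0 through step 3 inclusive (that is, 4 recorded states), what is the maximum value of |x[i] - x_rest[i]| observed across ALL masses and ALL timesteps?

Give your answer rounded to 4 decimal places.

Step 0: x=[7.0000 10.0000 16.0000 25.0000] v=[0.0000 0.0000 -1.0000 0.0000]
Step 1: x=[5.0000 11.5000 17.0000 23.5000] v=[-4.0000 3.0000 2.0000 -3.0000]
Step 2: x=[3.7500 12.5000 18.5000 21.7500] v=[-2.5000 2.0000 3.0000 -3.5000]
Step 3: x=[5.0000 12.1250 18.6250 21.3750] v=[2.5000 -0.7500 0.2500 -0.7500]
Max displacement = 2.6250

Answer: 2.6250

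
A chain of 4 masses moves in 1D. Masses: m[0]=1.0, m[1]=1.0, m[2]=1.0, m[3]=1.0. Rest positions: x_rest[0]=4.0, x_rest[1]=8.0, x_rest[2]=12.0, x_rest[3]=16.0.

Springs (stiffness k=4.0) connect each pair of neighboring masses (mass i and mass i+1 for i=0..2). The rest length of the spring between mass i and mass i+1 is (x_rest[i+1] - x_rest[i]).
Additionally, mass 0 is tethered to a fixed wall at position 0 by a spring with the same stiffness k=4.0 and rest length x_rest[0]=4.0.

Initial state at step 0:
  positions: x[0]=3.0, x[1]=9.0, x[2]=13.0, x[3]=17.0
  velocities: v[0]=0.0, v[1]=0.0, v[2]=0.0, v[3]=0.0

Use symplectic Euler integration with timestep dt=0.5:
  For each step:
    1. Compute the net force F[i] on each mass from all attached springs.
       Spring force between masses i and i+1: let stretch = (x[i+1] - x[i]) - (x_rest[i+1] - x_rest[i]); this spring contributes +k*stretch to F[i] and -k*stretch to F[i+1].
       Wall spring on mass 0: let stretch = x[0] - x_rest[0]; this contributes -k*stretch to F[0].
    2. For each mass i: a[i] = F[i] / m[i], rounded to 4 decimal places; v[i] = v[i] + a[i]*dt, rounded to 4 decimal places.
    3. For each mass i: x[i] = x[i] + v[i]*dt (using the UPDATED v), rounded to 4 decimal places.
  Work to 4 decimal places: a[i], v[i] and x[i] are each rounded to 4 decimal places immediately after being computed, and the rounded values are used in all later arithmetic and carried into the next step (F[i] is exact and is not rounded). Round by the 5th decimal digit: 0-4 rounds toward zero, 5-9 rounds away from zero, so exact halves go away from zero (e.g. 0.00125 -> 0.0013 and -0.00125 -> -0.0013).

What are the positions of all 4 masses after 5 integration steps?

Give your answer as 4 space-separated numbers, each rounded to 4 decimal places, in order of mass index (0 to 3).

Answer: 4.0000 8.0000 10.0000 17.0000

Derivation:
Step 0: x=[3.0000 9.0000 13.0000 17.0000] v=[0.0000 0.0000 0.0000 0.0000]
Step 1: x=[6.0000 7.0000 13.0000 17.0000] v=[6.0000 -4.0000 0.0000 0.0000]
Step 2: x=[4.0000 10.0000 11.0000 17.0000] v=[-4.0000 6.0000 -4.0000 0.0000]
Step 3: x=[4.0000 8.0000 14.0000 15.0000] v=[0.0000 -4.0000 6.0000 -4.0000]
Step 4: x=[4.0000 8.0000 12.0000 16.0000] v=[0.0000 0.0000 -4.0000 2.0000]
Step 5: x=[4.0000 8.0000 10.0000 17.0000] v=[0.0000 0.0000 -4.0000 2.0000]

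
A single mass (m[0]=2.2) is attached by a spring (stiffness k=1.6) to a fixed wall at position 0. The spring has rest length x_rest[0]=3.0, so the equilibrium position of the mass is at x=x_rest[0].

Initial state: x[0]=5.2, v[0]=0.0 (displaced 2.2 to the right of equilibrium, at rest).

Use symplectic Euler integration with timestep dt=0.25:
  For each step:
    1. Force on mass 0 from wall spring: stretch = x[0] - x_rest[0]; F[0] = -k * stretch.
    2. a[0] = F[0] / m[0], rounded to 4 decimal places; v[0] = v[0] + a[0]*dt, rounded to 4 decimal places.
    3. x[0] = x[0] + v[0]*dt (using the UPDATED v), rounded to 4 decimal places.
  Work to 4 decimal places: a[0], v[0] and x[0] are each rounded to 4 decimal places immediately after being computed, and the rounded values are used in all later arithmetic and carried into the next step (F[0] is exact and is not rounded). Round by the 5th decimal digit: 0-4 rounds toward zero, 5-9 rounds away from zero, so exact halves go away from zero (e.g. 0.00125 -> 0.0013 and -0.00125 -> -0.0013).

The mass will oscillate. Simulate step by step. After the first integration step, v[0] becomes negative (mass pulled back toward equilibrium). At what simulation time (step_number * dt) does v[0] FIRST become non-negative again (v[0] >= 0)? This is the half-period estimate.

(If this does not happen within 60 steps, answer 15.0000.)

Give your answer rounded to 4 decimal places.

Step 0: x=[5.2000] v=[0.0000]
Step 1: x=[5.1000] v=[-0.4000]
Step 2: x=[4.9046] v=[-0.7818]
Step 3: x=[4.6226] v=[-1.1281]
Step 4: x=[4.2668] v=[-1.4231]
Step 5: x=[3.8535] v=[-1.6534]
Step 6: x=[3.4014] v=[-1.8086]
Step 7: x=[2.9310] v=[-1.8816]
Step 8: x=[2.4637] v=[-1.8691]
Step 9: x=[2.0208] v=[-1.7716]
Step 10: x=[1.6224] v=[-1.5936]
Step 11: x=[1.2866] v=[-1.3431]
Step 12: x=[1.0287] v=[-1.0316]
Step 13: x=[0.8604] v=[-0.6732]
Step 14: x=[0.7894] v=[-0.2842]
Step 15: x=[0.8188] v=[0.1177]
First v>=0 after going negative at step 15, time=3.7500

Answer: 3.7500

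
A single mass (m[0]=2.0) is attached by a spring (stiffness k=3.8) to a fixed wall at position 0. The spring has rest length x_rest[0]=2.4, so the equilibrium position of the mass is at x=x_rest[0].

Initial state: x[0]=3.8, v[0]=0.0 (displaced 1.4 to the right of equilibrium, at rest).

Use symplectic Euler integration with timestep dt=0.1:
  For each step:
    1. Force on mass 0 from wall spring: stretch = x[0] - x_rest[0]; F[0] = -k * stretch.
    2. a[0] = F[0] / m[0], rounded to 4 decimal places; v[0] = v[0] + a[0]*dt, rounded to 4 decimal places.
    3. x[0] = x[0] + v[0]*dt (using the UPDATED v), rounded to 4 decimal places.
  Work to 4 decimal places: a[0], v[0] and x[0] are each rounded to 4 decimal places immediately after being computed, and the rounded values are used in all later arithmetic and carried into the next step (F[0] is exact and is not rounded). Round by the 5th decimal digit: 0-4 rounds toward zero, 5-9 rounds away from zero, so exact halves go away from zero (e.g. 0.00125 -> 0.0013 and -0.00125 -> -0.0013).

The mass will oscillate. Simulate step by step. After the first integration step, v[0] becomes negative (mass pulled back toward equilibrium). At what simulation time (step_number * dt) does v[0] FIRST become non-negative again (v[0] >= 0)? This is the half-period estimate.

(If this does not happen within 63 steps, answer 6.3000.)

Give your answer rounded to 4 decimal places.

Answer: 2.3000

Derivation:
Step 0: x=[3.8000] v=[0.0000]
Step 1: x=[3.7734] v=[-0.2660]
Step 2: x=[3.7207] v=[-0.5270]
Step 3: x=[3.6429] v=[-0.7779]
Step 4: x=[3.5415] v=[-1.0141]
Step 5: x=[3.4184] v=[-1.2310]
Step 6: x=[3.2760] v=[-1.4245]
Step 7: x=[3.1169] v=[-1.5909]
Step 8: x=[2.9442] v=[-1.7271]
Step 9: x=[2.7612] v=[-1.8305]
Step 10: x=[2.5713] v=[-1.8991]
Step 11: x=[2.3781] v=[-1.9317]
Step 12: x=[2.1854] v=[-1.9275]
Step 13: x=[1.9967] v=[-1.8867]
Step 14: x=[1.8157] v=[-1.8101]
Step 15: x=[1.6458] v=[-1.6991]
Step 16: x=[1.4902] v=[-1.5558]
Step 17: x=[1.3519] v=[-1.3829]
Step 18: x=[1.2335] v=[-1.1838]
Step 19: x=[1.1373] v=[-0.9622]
Step 20: x=[1.0651] v=[-0.7223]
Step 21: x=[1.0182] v=[-0.4687]
Step 22: x=[0.9976] v=[-0.2062]
Step 23: x=[1.0036] v=[0.0603]
First v>=0 after going negative at step 23, time=2.3000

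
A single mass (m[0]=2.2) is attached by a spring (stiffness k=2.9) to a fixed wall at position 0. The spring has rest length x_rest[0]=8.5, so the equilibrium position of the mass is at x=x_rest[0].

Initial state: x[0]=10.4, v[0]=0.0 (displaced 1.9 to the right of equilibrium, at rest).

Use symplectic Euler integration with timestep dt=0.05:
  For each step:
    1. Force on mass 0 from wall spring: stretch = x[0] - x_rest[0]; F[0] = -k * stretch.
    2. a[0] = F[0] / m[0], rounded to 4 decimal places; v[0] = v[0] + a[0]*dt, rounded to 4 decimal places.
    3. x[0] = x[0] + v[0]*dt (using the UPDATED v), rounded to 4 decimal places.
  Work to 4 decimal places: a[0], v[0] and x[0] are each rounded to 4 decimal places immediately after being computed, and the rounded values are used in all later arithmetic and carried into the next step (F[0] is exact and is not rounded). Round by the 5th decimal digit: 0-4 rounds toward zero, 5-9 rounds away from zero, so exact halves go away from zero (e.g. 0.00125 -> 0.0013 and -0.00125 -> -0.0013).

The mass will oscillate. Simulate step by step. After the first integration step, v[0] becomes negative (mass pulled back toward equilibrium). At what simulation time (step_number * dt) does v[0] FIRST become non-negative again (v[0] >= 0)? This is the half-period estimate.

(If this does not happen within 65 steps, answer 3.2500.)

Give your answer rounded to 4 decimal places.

Step 0: x=[10.4000] v=[0.0000]
Step 1: x=[10.3937] v=[-0.1252]
Step 2: x=[10.3812] v=[-0.2500]
Step 3: x=[10.3625] v=[-0.3740]
Step 4: x=[10.3377] v=[-0.4968]
Step 5: x=[10.3068] v=[-0.6179]
Step 6: x=[10.2700] v=[-0.7370]
Step 7: x=[10.2273] v=[-0.8537]
Step 8: x=[10.1789] v=[-0.9675]
Step 9: x=[10.1250] v=[-1.0782]
Step 10: x=[10.0657] v=[-1.1853]
Step 11: x=[10.0013] v=[-1.2885]
Step 12: x=[9.9319] v=[-1.3875]
Step 13: x=[9.8578] v=[-1.4819]
Step 14: x=[9.7792] v=[-1.5714]
Step 15: x=[9.6964] v=[-1.6557]
Step 16: x=[9.6097] v=[-1.7346]
Step 17: x=[9.5193] v=[-1.8077]
Step 18: x=[9.4256] v=[-1.8749]
Step 19: x=[9.3288] v=[-1.9359]
Step 20: x=[9.2293] v=[-1.9905]
Step 21: x=[9.1274] v=[-2.0386]
Step 22: x=[9.0234] v=[-2.0800]
Step 23: x=[8.9177] v=[-2.1145]
Step 24: x=[8.8106] v=[-2.1420]
Step 25: x=[8.7025] v=[-2.1625]
Step 26: x=[8.5937] v=[-2.1758]
Step 27: x=[8.4846] v=[-2.1820]
Step 28: x=[8.3756] v=[-2.1810]
Step 29: x=[8.2670] v=[-2.1728]
Step 30: x=[8.1591] v=[-2.1574]
Step 31: x=[8.0524] v=[-2.1349]
Step 32: x=[7.9471] v=[-2.1054]
Step 33: x=[7.8437] v=[-2.0690]
Step 34: x=[7.7424] v=[-2.0257]
Step 35: x=[7.6436] v=[-1.9758]
Step 36: x=[7.5476] v=[-1.9194]
Step 37: x=[7.4548] v=[-1.8566]
Step 38: x=[7.3654] v=[-1.7877]
Step 39: x=[7.2798] v=[-1.7129]
Step 40: x=[7.1982] v=[-1.6325]
Step 41: x=[7.1209] v=[-1.5467]
Step 42: x=[7.0481] v=[-1.4558]
Step 43: x=[6.9801] v=[-1.3601]
Step 44: x=[6.9171] v=[-1.2599]
Step 45: x=[6.8593] v=[-1.1556]
Step 46: x=[6.8069] v=[-1.0475]
Step 47: x=[6.7601] v=[-0.9359]
Step 48: x=[6.7190] v=[-0.8212]
Step 49: x=[6.6838] v=[-0.7038]
Step 50: x=[6.6546] v=[-0.5841]
Step 51: x=[6.6315] v=[-0.4625]
Step 52: x=[6.6145] v=[-0.3394]
Step 53: x=[6.6037] v=[-0.2151]
Step 54: x=[6.5992] v=[-0.0901]
Step 55: x=[6.6010] v=[0.0352]
First v>=0 after going negative at step 55, time=2.7500

Answer: 2.7500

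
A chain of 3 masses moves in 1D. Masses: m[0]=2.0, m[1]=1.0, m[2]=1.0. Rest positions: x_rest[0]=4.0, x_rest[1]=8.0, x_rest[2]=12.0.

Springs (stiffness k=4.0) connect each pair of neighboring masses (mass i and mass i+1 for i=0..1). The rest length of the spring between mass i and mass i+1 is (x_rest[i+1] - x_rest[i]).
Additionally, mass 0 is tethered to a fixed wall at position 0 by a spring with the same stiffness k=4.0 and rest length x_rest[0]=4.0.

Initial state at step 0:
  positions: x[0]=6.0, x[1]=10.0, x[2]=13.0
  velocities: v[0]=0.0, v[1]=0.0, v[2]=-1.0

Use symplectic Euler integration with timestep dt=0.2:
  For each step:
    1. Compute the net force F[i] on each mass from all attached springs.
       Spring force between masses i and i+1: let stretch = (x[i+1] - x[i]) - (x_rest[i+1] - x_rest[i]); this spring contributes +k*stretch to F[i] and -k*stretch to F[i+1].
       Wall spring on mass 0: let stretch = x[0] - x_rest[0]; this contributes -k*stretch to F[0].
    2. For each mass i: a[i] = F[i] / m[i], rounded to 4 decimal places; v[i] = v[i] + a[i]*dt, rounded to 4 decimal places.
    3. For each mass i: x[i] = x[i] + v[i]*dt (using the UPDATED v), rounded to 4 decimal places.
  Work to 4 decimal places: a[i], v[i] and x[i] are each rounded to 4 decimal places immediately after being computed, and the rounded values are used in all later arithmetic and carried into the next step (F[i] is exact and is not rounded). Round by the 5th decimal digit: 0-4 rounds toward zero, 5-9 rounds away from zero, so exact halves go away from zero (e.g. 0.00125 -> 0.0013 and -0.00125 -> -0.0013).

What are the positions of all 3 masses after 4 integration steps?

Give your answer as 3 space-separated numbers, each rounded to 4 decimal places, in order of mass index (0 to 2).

Answer: 4.5905 8.7856 13.4031

Derivation:
Step 0: x=[6.0000 10.0000 13.0000] v=[0.0000 0.0000 -1.0000]
Step 1: x=[5.8400 9.8400 12.9600] v=[-0.8000 -0.8000 -0.2000]
Step 2: x=[5.5328 9.5392 13.0608] v=[-1.5360 -1.5040 0.5040]
Step 3: x=[5.1035 9.1608 13.2381] v=[-2.1466 -1.8918 0.8867]
Step 4: x=[4.5905 8.7856 13.4031] v=[-2.5651 -1.8758 0.8249]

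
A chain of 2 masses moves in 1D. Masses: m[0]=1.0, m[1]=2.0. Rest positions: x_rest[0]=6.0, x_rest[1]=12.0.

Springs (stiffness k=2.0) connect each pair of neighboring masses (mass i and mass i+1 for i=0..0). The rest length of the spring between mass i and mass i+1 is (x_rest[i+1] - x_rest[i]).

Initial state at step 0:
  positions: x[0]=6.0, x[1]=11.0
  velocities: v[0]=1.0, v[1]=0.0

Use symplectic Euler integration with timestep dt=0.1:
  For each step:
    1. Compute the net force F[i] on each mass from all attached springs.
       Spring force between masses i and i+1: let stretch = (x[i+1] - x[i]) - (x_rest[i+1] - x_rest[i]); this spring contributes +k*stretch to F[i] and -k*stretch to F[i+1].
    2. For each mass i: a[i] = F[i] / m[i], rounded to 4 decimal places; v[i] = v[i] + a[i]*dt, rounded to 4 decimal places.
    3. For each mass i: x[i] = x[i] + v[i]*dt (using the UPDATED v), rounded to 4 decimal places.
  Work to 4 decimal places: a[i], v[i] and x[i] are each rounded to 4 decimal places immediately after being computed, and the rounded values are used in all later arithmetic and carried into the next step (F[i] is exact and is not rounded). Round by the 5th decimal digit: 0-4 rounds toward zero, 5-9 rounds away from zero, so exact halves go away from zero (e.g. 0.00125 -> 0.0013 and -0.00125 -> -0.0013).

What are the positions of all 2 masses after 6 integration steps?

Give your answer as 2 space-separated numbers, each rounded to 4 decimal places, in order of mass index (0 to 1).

Step 0: x=[6.0000 11.0000] v=[1.0000 0.0000]
Step 1: x=[6.0800 11.0100] v=[0.8000 0.1000]
Step 2: x=[6.1386 11.0307] v=[0.5860 0.2070]
Step 3: x=[6.1750 11.0625] v=[0.3644 0.3178]
Step 4: x=[6.1892 11.1054] v=[0.1419 0.4291]
Step 5: x=[6.1817 11.1592] v=[-0.0749 0.5375]
Step 6: x=[6.1538 11.2232] v=[-0.2794 0.6398]

Answer: 6.1538 11.2232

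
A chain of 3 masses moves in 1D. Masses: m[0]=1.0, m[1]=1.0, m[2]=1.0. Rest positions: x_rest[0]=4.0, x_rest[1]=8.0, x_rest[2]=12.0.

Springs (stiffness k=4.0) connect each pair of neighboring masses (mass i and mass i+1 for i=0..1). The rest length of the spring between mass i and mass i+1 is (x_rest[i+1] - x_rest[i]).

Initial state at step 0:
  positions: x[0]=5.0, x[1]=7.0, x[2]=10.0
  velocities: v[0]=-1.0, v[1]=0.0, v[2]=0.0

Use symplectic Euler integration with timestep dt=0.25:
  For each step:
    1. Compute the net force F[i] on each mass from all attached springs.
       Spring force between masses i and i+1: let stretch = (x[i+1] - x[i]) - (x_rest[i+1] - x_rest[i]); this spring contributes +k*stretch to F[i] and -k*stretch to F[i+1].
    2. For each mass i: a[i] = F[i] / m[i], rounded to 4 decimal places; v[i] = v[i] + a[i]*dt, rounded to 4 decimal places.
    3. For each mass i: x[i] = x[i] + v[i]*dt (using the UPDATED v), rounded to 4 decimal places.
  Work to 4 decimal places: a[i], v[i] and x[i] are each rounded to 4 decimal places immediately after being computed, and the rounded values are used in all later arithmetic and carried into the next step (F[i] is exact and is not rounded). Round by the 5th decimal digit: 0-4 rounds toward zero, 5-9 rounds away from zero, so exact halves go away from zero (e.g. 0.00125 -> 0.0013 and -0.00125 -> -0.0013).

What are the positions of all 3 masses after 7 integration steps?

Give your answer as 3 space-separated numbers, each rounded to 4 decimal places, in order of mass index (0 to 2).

Answer: 1.7835 6.4131 12.0535

Derivation:
Step 0: x=[5.0000 7.0000 10.0000] v=[-1.0000 0.0000 0.0000]
Step 1: x=[4.2500 7.2500 10.2500] v=[-3.0000 1.0000 1.0000]
Step 2: x=[3.2500 7.5000 10.7500] v=[-4.0000 1.0000 2.0000]
Step 3: x=[2.3125 7.5000 11.4375] v=[-3.7500 0.0000 2.7500]
Step 4: x=[1.6719 7.1875 12.1406] v=[-2.5625 -1.2500 2.8125]
Step 5: x=[1.4102 6.7344 12.6055] v=[-1.0469 -1.8125 1.8594]
Step 6: x=[1.4795 6.4180 12.6026] v=[0.2773 -1.2656 -0.0117]
Step 7: x=[1.7835 6.4131 12.0535] v=[1.2158 -0.0195 -2.1963]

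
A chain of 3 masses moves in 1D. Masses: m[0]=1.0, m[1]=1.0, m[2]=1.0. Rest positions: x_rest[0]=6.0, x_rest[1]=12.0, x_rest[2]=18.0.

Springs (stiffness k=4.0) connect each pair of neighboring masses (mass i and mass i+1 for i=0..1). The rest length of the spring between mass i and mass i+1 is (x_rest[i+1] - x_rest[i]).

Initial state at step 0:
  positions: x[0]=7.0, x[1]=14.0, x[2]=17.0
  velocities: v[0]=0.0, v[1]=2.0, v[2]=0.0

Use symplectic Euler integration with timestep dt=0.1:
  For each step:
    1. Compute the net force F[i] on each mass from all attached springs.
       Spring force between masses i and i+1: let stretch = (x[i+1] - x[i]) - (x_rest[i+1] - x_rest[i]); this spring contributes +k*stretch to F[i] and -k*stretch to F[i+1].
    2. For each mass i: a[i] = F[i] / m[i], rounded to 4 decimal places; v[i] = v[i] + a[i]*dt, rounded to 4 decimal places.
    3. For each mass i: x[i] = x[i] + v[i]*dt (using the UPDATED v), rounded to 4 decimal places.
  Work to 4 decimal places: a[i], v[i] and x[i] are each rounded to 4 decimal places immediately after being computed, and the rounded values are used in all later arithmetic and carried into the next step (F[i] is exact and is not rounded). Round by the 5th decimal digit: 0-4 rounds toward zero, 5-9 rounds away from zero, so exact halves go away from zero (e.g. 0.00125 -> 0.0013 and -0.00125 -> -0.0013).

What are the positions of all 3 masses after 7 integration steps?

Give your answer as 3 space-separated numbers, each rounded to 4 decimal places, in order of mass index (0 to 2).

Answer: 7.6593 12.2186 19.5222

Derivation:
Step 0: x=[7.0000 14.0000 17.0000] v=[0.0000 2.0000 0.0000]
Step 1: x=[7.0400 14.0400 17.1200] v=[0.4000 0.4000 1.2000]
Step 2: x=[7.1200 13.9232 17.3568] v=[0.8000 -1.1680 2.3680]
Step 3: x=[7.2321 13.6716 17.6963] v=[1.1213 -2.5158 3.3946]
Step 4: x=[7.3618 13.3234 18.1148] v=[1.2971 -3.4817 4.1847]
Step 5: x=[7.4900 12.9284 18.5816] v=[1.2817 -3.9498 4.6681]
Step 6: x=[7.5957 12.5420 19.0623] v=[1.0571 -3.8639 4.8068]
Step 7: x=[7.6593 12.2186 19.5222] v=[0.6356 -3.2343 4.5987]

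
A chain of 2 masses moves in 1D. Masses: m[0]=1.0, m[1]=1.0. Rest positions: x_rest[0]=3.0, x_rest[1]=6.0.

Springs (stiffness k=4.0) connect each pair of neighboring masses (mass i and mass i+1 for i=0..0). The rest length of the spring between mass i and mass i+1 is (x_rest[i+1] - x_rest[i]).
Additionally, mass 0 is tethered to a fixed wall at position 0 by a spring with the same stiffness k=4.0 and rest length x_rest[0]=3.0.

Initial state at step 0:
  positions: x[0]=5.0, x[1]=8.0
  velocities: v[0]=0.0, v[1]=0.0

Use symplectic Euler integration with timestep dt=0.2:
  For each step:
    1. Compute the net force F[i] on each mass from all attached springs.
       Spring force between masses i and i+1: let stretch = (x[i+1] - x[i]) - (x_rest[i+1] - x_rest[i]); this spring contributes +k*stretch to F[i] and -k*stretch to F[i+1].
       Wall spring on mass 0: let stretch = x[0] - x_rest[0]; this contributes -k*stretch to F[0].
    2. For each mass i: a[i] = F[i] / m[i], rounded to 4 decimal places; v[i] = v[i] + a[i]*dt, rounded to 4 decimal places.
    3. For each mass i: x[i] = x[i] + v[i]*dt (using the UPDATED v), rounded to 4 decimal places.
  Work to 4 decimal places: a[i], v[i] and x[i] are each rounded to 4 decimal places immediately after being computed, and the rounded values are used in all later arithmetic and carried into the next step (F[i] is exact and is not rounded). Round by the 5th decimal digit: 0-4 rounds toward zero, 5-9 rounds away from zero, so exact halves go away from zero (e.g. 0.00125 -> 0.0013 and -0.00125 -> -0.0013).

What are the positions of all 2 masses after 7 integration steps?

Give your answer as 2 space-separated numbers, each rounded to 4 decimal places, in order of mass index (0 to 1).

Step 0: x=[5.0000 8.0000] v=[0.0000 0.0000]
Step 1: x=[4.6800 8.0000] v=[-1.6000 0.0000]
Step 2: x=[4.1424 7.9488] v=[-2.6880 -0.2560]
Step 3: x=[3.5510 7.7686] v=[-2.9568 -0.9011]
Step 4: x=[3.0663 7.3936] v=[-2.4235 -1.8752]
Step 5: x=[2.7834 6.8062] v=[-1.4147 -2.9370]
Step 6: x=[2.6988 6.0552] v=[-0.4232 -3.7552]
Step 7: x=[2.7194 5.2471] v=[0.1029 -4.0403]

Answer: 2.7194 5.2471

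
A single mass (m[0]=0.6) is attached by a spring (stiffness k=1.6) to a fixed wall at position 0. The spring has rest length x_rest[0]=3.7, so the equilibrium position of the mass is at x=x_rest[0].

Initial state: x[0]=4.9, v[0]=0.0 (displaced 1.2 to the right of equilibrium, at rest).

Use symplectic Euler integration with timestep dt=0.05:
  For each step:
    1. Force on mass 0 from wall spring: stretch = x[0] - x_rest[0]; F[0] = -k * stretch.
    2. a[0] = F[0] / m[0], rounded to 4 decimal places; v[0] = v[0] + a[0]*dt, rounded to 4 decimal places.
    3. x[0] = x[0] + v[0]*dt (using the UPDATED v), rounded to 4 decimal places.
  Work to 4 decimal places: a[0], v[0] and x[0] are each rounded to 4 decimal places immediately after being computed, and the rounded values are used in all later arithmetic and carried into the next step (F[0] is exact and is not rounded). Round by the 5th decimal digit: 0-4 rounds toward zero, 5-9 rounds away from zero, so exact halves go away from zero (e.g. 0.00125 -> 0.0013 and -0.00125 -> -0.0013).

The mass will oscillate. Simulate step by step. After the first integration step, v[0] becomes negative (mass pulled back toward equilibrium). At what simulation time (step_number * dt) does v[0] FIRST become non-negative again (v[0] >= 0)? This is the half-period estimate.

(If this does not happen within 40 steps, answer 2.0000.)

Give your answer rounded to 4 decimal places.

Step 0: x=[4.9000] v=[0.0000]
Step 1: x=[4.8920] v=[-0.1600]
Step 2: x=[4.8761] v=[-0.3189]
Step 3: x=[4.8523] v=[-0.4757]
Step 4: x=[4.8208] v=[-0.6293]
Step 5: x=[4.7819] v=[-0.7787]
Step 6: x=[4.7358] v=[-0.9230]
Step 7: x=[4.6827] v=[-1.0611]
Step 8: x=[4.6231] v=[-1.1921]
Step 9: x=[4.5573] v=[-1.3152]
Step 10: x=[4.4858] v=[-1.4295]
Step 11: x=[4.4091] v=[-1.5343]
Step 12: x=[4.3277] v=[-1.6288]
Step 13: x=[4.2421] v=[-1.7125]
Step 14: x=[4.1529] v=[-1.7848]
Step 15: x=[4.0606] v=[-1.8452]
Step 16: x=[3.9659] v=[-1.8933]
Step 17: x=[3.8695] v=[-1.9288]
Step 18: x=[3.7719] v=[-1.9514]
Step 19: x=[3.6739] v=[-1.9610]
Step 20: x=[3.5760] v=[-1.9575]
Step 21: x=[3.4790] v=[-1.9410]
Step 22: x=[3.3834] v=[-1.9115]
Step 23: x=[3.2899] v=[-1.8693]
Step 24: x=[3.1992] v=[-1.8146]
Step 25: x=[3.1118] v=[-1.7478]
Step 26: x=[3.0283] v=[-1.6694]
Step 27: x=[2.9493] v=[-1.5798]
Step 28: x=[2.8753] v=[-1.4797]
Step 29: x=[2.8068] v=[-1.3697]
Step 30: x=[2.7443] v=[-1.2506]
Step 31: x=[2.6881] v=[-1.1232]
Step 32: x=[2.6387] v=[-0.9883]
Step 33: x=[2.5964] v=[-0.8468]
Step 34: x=[2.5614] v=[-0.6997]
Step 35: x=[2.5340] v=[-0.5479]
Step 36: x=[2.5144] v=[-0.3924]
Step 37: x=[2.5027] v=[-0.2343]
Step 38: x=[2.4990] v=[-0.0747]
Step 39: x=[2.5033] v=[0.0854]
First v>=0 after going negative at step 39, time=1.9500

Answer: 1.9500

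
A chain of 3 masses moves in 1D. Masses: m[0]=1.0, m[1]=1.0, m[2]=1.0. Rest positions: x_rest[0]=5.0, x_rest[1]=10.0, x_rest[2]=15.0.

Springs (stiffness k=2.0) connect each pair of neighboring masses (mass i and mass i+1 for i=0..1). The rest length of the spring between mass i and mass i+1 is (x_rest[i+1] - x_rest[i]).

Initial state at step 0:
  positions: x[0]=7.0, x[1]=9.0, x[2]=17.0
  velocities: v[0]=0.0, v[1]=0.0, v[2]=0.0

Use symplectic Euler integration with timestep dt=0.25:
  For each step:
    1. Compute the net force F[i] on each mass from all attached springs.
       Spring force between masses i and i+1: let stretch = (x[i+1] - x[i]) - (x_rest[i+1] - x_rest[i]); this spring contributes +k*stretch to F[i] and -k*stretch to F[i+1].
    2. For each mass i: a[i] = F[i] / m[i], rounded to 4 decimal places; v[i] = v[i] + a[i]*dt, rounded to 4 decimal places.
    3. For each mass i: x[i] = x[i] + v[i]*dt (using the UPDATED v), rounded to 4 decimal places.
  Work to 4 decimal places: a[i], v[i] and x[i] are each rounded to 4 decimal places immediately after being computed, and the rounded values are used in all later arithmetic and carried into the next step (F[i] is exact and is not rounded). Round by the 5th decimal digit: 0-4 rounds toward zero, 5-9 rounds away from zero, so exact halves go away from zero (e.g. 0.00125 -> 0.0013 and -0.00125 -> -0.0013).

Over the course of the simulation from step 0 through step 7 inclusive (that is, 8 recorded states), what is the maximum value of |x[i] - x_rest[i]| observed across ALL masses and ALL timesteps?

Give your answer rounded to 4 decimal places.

Answer: 3.0182

Derivation:
Step 0: x=[7.0000 9.0000 17.0000] v=[0.0000 0.0000 0.0000]
Step 1: x=[6.6250 9.7500 16.6250] v=[-1.5000 3.0000 -1.5000]
Step 2: x=[6.0156 10.9688 16.0156] v=[-2.4375 4.8750 -2.4375]
Step 3: x=[5.4004 12.1993 15.4004] v=[-2.4609 4.9218 -2.4609]
Step 4: x=[5.0100 12.9800 15.0100] v=[-1.5615 3.1229 -1.5615]
Step 5: x=[4.9909 13.0182 14.9909] v=[-0.0765 0.1529 -0.0765]
Step 6: x=[5.3502 12.2996 15.3502] v=[1.4372 -2.8744 1.4372]
Step 7: x=[5.9532 11.0937 15.9532] v=[2.4119 -4.8238 2.4119]
Max displacement = 3.0182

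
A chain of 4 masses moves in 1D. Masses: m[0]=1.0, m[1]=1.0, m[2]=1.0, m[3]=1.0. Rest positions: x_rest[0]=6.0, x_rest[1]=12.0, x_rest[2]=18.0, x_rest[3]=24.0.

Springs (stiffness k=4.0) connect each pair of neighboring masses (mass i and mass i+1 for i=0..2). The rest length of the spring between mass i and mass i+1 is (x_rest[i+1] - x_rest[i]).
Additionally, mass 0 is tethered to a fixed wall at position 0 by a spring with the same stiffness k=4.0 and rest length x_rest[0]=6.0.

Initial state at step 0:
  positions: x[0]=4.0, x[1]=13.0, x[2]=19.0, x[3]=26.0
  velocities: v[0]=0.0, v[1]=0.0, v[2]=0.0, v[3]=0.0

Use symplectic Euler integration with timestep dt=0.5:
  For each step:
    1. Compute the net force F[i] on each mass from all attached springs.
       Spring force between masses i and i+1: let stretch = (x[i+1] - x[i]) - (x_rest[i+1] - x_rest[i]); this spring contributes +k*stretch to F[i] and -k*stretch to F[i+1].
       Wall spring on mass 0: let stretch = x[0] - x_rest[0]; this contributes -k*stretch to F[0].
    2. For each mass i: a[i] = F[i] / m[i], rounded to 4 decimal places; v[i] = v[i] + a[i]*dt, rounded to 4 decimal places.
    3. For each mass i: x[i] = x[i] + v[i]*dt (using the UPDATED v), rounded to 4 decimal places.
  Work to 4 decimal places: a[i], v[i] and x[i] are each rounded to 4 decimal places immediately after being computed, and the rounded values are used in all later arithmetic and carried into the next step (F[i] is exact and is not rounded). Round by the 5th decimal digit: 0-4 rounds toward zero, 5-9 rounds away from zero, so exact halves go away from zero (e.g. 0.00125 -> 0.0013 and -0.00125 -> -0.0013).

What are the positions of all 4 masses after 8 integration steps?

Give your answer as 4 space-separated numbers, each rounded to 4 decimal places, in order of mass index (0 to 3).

Answer: 8.0000 11.0000 17.0000 22.0000

Derivation:
Step 0: x=[4.0000 13.0000 19.0000 26.0000] v=[0.0000 0.0000 0.0000 0.0000]
Step 1: x=[9.0000 10.0000 20.0000 25.0000] v=[10.0000 -6.0000 2.0000 -2.0000]
Step 2: x=[6.0000 16.0000 16.0000 25.0000] v=[-6.0000 12.0000 -8.0000 0.0000]
Step 3: x=[7.0000 12.0000 21.0000 22.0000] v=[2.0000 -8.0000 10.0000 -6.0000]
Step 4: x=[6.0000 12.0000 18.0000 24.0000] v=[-2.0000 0.0000 -6.0000 4.0000]
Step 5: x=[5.0000 12.0000 15.0000 26.0000] v=[-2.0000 0.0000 -6.0000 4.0000]
Step 6: x=[6.0000 8.0000 20.0000 23.0000] v=[2.0000 -8.0000 10.0000 -6.0000]
Step 7: x=[3.0000 14.0000 16.0000 23.0000] v=[-6.0000 12.0000 -8.0000 0.0000]
Step 8: x=[8.0000 11.0000 17.0000 22.0000] v=[10.0000 -6.0000 2.0000 -2.0000]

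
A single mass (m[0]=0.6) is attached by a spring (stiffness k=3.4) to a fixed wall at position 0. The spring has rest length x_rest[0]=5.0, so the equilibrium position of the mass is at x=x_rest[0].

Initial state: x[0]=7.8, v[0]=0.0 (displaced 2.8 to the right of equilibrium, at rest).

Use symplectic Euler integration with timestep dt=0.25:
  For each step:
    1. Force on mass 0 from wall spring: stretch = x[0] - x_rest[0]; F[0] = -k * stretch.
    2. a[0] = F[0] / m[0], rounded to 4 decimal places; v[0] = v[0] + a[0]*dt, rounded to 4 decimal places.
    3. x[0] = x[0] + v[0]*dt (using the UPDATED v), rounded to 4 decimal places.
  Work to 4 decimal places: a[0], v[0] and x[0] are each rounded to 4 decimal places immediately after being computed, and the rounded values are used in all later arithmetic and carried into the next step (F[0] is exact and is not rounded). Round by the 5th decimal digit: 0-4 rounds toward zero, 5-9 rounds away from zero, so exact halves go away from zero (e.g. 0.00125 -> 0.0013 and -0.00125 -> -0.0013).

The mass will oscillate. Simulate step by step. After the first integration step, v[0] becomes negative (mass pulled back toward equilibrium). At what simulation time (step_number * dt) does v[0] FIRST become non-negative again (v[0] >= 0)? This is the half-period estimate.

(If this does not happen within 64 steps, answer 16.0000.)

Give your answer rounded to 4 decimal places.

Answer: 1.5000

Derivation:
Step 0: x=[7.8000] v=[0.0000]
Step 1: x=[6.8083] v=[-3.9667]
Step 2: x=[5.1762] v=[-6.5285]
Step 3: x=[3.4817] v=[-6.7781]
Step 4: x=[2.3249] v=[-4.6272]
Step 5: x=[2.1155] v=[-0.8375]
Step 6: x=[2.9277] v=[3.2489]
First v>=0 after going negative at step 6, time=1.5000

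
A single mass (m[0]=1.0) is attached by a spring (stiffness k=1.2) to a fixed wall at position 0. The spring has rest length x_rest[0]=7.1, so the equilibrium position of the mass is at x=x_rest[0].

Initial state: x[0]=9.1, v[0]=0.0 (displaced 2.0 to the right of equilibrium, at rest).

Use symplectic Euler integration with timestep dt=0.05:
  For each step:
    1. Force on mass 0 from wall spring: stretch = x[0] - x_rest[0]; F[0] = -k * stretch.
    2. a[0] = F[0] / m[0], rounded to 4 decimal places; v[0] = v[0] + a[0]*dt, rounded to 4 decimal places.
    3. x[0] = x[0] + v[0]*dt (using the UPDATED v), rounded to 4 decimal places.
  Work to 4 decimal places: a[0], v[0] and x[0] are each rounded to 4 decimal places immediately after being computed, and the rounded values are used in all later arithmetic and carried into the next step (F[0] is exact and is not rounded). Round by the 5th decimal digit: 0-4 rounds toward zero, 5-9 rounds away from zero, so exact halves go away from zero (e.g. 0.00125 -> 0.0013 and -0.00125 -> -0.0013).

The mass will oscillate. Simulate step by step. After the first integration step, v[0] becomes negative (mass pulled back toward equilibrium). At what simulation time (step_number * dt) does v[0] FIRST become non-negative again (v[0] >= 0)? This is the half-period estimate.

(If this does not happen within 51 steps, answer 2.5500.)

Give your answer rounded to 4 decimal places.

Step 0: x=[9.1000] v=[0.0000]
Step 1: x=[9.0940] v=[-0.1200]
Step 2: x=[9.0820] v=[-0.2396]
Step 3: x=[9.0641] v=[-0.3585]
Step 4: x=[9.0403] v=[-0.4763]
Step 5: x=[9.0107] v=[-0.5927]
Step 6: x=[8.9753] v=[-0.7073]
Step 7: x=[8.9343] v=[-0.8198]
Step 8: x=[8.8878] v=[-0.9299]
Step 9: x=[8.8359] v=[-1.0372]
Step 10: x=[8.7788] v=[-1.1414]
Step 11: x=[8.7167] v=[-1.2421]
Step 12: x=[8.6497] v=[-1.3391]
Step 13: x=[8.5781] v=[-1.4321]
Step 14: x=[8.5021] v=[-1.5208]
Step 15: x=[8.4219] v=[-1.6049]
Step 16: x=[8.3377] v=[-1.6842]
Step 17: x=[8.2498] v=[-1.7585]
Step 18: x=[8.1584] v=[-1.8275]
Step 19: x=[8.0639] v=[-1.8910]
Step 20: x=[7.9665] v=[-1.9488]
Step 21: x=[7.8665] v=[-2.0008]
Step 22: x=[7.7642] v=[-2.0468]
Step 23: x=[7.6599] v=[-2.0867]
Step 24: x=[7.5539] v=[-2.1203]
Step 25: x=[7.4465] v=[-2.1475]
Step 26: x=[7.3381] v=[-2.1683]
Step 27: x=[7.2290] v=[-2.1826]
Step 28: x=[7.1195] v=[-2.1903]
Step 29: x=[7.0099] v=[-2.1915]
Step 30: x=[6.9006] v=[-2.1861]
Step 31: x=[6.7919] v=[-2.1741]
Step 32: x=[6.6841] v=[-2.1556]
Step 33: x=[6.5776] v=[-2.1306]
Step 34: x=[6.4726] v=[-2.0993]
Step 35: x=[6.3695] v=[-2.0617]
Step 36: x=[6.2686] v=[-2.0179]
Step 37: x=[6.1702] v=[-1.9680]
Step 38: x=[6.0746] v=[-1.9122]
Step 39: x=[5.9821] v=[-1.8507]
Step 40: x=[5.8929] v=[-1.7836]
Step 41: x=[5.8073] v=[-1.7112]
Step 42: x=[5.7256] v=[-1.6336]
Step 43: x=[5.6480] v=[-1.5511]
Step 44: x=[5.5748] v=[-1.4640]
Step 45: x=[5.5062] v=[-1.3725]
Step 46: x=[5.4424] v=[-1.2769]
Step 47: x=[5.3835] v=[-1.1774]
Step 48: x=[5.3298] v=[-1.0744]
Step 49: x=[5.2814] v=[-0.9682]
Step 50: x=[5.2384] v=[-0.8591]
Step 51: x=[5.2010] v=[-0.7474]
v[0] did not become non-negative within 51 steps; using fallback time=2.5500

Answer: 2.5500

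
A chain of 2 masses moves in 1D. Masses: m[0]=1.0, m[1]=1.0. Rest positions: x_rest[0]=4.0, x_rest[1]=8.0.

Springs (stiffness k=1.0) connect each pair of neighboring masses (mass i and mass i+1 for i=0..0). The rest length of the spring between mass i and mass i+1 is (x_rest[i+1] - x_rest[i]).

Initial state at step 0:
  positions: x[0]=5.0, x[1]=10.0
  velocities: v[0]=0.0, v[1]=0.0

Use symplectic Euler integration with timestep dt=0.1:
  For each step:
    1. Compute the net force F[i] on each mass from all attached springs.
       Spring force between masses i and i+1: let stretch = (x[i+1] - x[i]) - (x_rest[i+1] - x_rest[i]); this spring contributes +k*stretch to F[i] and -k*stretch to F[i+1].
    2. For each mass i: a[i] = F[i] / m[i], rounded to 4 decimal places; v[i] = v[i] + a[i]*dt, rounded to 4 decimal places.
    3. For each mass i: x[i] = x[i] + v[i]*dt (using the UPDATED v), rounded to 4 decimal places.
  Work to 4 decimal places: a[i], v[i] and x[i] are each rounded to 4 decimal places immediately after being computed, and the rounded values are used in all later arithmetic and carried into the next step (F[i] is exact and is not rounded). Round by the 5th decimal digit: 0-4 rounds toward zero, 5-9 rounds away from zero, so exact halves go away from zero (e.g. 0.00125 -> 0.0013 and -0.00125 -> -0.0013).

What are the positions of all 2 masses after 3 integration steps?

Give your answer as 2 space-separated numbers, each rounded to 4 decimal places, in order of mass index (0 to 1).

Answer: 5.0590 9.9410

Derivation:
Step 0: x=[5.0000 10.0000] v=[0.0000 0.0000]
Step 1: x=[5.0100 9.9900] v=[0.1000 -0.1000]
Step 2: x=[5.0298 9.9702] v=[0.1980 -0.1980]
Step 3: x=[5.0590 9.9410] v=[0.2920 -0.2920]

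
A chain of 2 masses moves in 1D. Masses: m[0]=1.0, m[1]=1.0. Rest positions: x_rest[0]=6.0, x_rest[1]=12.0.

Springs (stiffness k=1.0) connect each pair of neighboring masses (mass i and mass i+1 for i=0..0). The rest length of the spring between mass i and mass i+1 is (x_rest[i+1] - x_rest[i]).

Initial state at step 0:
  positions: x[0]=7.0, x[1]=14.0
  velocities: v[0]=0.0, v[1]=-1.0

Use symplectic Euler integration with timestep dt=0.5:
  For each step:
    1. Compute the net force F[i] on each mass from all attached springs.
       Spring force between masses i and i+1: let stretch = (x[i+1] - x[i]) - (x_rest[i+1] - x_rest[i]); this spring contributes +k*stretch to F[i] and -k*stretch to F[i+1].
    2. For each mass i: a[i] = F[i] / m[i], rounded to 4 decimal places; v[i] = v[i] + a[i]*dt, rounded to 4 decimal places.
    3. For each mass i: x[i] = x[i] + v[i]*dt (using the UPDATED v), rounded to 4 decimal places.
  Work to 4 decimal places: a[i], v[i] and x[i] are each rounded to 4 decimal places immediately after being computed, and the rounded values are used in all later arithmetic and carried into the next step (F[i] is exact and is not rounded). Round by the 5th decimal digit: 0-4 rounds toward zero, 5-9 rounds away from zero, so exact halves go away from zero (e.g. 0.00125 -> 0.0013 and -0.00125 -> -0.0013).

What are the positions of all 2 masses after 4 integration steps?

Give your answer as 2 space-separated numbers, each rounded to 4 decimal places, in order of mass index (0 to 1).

Answer: 7.1250 11.8750

Derivation:
Step 0: x=[7.0000 14.0000] v=[0.0000 -1.0000]
Step 1: x=[7.2500 13.2500] v=[0.5000 -1.5000]
Step 2: x=[7.5000 12.5000] v=[0.5000 -1.5000]
Step 3: x=[7.5000 12.0000] v=[0.0000 -1.0000]
Step 4: x=[7.1250 11.8750] v=[-0.7500 -0.2500]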